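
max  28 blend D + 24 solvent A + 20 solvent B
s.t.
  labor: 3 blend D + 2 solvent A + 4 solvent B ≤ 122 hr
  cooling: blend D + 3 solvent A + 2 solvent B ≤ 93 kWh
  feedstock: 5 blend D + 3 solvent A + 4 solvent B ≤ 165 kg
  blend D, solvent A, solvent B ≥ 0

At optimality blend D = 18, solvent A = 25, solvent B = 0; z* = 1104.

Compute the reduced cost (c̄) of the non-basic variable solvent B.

-6

At the optimum: labor uses 104 of 122 (slack = 18); cooling uses 93 of 93 (binding); feedstock uses 165 of 165 (binding).
Since labor is not tight, its dual is 0.
The binding rows give the dual system: 1·y_cooling + 5·y_feedstock = 28 and 3·y_cooling + 3·y_feedstock = 24.
This yields shadow prices y_cooling = 3, y_feedstock = 5.
Reduced cost of solvent B: c₃ − yᵀa₃ = 20 − (3·2 + 5·4) = 20 − 26 = -6.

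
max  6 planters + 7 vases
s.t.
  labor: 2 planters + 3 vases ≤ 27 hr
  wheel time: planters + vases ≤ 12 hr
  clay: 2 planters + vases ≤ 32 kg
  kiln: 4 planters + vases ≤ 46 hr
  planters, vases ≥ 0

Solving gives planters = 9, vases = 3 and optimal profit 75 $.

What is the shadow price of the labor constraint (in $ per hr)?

At the optimum: labor uses 27 of 27 (binding); wheel time uses 12 of 12 (binding); clay uses 21 of 32 (slack = 11); kiln uses 39 of 46 (slack = 7).
Slack constraints have shadow price 0 (complementary slackness).
The binding rows give the dual system: 2·y_labor + 1·y_wheel time = 6 and 3·y_labor + 1·y_wheel time = 7.
Solving: y_labor = 1, y_wheel time = 4.
Shadow price of labor = 1.

1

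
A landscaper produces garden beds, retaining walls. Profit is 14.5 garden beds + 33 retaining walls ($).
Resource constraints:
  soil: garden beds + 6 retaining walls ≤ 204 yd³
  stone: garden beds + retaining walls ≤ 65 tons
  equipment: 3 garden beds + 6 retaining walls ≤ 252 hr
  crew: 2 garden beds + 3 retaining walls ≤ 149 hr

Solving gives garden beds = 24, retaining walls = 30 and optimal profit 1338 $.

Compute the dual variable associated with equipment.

4.5

At the optimum: soil uses 204 of 204 (binding); stone uses 54 of 65 (slack = 11); equipment uses 252 of 252 (binding); crew uses 138 of 149 (slack = 11).
Slack constraints have shadow price 0 (complementary slackness).
The binding rows give the dual system: 1·y_soil + 3·y_equipment = 14.5 and 6·y_soil + 6·y_equipment = 33.
Solving: y_soil = 1, y_equipment = 4.5.
Shadow price of equipment = 4.5.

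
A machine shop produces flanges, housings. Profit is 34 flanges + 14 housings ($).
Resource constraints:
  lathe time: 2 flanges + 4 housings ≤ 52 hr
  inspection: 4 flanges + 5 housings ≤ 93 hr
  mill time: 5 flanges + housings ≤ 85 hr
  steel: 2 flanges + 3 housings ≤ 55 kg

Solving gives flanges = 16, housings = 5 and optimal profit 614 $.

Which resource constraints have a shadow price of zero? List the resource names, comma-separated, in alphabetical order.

lathe time: 52/52 (binding)
inspection: 89/93 (slack 4)
mill time: 85/85 (binding)
steel: 47/55 (slack 8)
By complementary slackness, a constraint with positive slack has shadow price 0 → inspection, steel.

inspection, steel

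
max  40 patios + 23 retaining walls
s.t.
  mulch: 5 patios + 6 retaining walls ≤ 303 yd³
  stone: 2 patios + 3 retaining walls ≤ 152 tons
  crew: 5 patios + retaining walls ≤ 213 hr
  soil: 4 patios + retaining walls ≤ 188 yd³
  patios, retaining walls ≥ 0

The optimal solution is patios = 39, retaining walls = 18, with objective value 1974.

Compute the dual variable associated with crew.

5

Check each constraint at x*: mulch 303/303 (tight); stone 132/152 (slack 20); crew 213/213 (tight); soil 174/188 (slack 14).
By complementary slackness, y = 0 for the non-binding constraints.
Dual feasibility on the basic columns requires 5·y_mulch + 5·y_crew = 40, 6·y_mulch + 1·y_crew = 23.
→ y_mulch = 3 and y_crew = 5.
Shadow price of crew = 5.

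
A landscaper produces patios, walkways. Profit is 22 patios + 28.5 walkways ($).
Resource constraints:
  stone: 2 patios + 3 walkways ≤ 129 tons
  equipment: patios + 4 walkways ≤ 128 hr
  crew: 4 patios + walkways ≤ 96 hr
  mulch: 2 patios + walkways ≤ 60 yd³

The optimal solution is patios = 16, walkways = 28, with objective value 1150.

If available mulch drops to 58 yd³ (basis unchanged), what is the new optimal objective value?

Binding: equipment and mulch. Non-binding: stone (13 unused), crew (4 unused).
By complementary slackness, y = 0 for the non-binding constraints.
From A_Bᵀ y = c: 1·y_equipment + 2·y_mulch = 22; 4·y_equipment + 1·y_mulch = 28.5.
→ y_equipment = 5 and y_mulch = 8.5.
Δz = y_mulch·Δb = 8.5 × (-2) = -17, so new z* = 1150 − 17 = 1133.

1133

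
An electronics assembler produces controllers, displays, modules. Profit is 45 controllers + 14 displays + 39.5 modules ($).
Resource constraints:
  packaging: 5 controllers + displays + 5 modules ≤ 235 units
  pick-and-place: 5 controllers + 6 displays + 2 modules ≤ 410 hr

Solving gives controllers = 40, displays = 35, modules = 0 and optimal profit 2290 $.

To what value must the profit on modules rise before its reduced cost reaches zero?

42

Check each constraint at x*: packaging 235/235 (tight); pick-and-place 410/410 (tight).
From A_Bᵀ y = c: 5·y_packaging + 5·y_pick-and-place = 45; 1·y_packaging + 6·y_pick-and-place = 14.
→ y_packaging = 8 and y_pick-and-place = 1.
modules enters the basis when its profit ≥ yᵀa₃ = 8·5 + 1·2 = 42.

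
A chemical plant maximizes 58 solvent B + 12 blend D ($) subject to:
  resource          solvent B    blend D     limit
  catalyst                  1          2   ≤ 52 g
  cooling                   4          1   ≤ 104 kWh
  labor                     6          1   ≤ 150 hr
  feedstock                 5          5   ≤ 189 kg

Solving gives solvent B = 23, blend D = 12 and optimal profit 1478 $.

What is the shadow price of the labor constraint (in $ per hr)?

Binding: cooling and labor. Non-binding: catalyst (5 unused), feedstock (14 unused).
Slack constraints have shadow price 0 (complementary slackness).
The binding rows give the dual system: 4·y_cooling + 6·y_labor = 58 and 1·y_cooling + 1·y_labor = 12.
This yields shadow prices y_cooling = 7, y_labor = 5.
Shadow price of labor = 5.

5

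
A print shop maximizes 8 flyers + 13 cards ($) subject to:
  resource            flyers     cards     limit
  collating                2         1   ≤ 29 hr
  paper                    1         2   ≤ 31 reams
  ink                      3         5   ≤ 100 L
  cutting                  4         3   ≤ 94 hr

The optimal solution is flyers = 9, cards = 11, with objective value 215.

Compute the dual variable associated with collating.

Binding: collating and paper. Non-binding: ink (18 unused), cutting (25 unused).
By complementary slackness, y = 0 for the non-binding constraints.
From A_Bᵀ y = c: 2·y_collating + 1·y_paper = 8; 1·y_collating + 2·y_paper = 13.
Solving: y_collating = 1, y_paper = 6.
Shadow price of collating = 1.

1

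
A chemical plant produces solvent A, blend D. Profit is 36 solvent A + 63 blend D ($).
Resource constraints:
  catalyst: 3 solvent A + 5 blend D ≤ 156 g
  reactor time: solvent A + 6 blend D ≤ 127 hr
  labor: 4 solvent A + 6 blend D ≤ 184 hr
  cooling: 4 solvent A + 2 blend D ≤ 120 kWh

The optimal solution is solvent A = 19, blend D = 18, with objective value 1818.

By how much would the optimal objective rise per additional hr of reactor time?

2

Check each constraint at x*: catalyst 147/156 (slack 9); reactor time 127/127 (tight); labor 184/184 (tight); cooling 112/120 (slack 8).
Since catalyst, cooling are not tight, their duals are 0.
From A_Bᵀ y = c: 1·y_reactor time + 4·y_labor = 36; 6·y_reactor time + 6·y_labor = 63.
This yields shadow prices y_reactor time = 2, y_labor = 8.5.
Shadow price of reactor time = 2.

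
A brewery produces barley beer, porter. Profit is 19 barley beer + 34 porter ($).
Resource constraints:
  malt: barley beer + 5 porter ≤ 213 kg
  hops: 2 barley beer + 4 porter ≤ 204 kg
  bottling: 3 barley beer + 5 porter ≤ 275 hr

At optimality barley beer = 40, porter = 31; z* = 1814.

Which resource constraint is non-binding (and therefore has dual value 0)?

malt: 195/213 (slack 18)
hops: 204/204 (binding)
bottling: 275/275 (binding)
By complementary slackness, a constraint with positive slack has shadow price 0 → malt.

malt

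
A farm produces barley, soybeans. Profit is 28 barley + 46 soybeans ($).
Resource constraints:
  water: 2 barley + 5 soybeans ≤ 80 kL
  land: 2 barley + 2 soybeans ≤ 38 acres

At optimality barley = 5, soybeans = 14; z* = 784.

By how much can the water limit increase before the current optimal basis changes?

15

Binding constraints: water, land. The basis is B = [[2,5],[2,2]] with det -6.
Per unit increase in water, x* moves by d = (-0.3333, 0.3333).
The basis stays optimal until barley reaches 0; allowable increase = 15 kL.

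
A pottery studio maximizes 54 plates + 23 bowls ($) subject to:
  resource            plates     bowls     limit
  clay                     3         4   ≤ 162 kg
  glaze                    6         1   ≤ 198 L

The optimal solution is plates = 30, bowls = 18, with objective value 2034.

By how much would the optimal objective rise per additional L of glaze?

7

At the optimum: clay uses 162 of 162 (binding); glaze uses 198 of 198 (binding).
The binding rows give the dual system: 3·y_clay + 6·y_glaze = 54 and 4·y_clay + 1·y_glaze = 23.
→ y_clay = 4 and y_glaze = 7.
Shadow price of glaze = 7.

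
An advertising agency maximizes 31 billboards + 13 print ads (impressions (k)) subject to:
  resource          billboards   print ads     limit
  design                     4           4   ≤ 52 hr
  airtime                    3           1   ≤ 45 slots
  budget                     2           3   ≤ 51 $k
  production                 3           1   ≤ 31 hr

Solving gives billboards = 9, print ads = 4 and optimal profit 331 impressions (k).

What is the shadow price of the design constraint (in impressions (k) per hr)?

1

Check each constraint at x*: design 52/52 (tight); airtime 31/45 (slack 14); budget 30/51 (slack 21); production 31/31 (tight).
Slack constraints have shadow price 0 (complementary slackness).
Dual feasibility on the basic columns requires 4·y_design + 3·y_production = 31, 4·y_design + 1·y_production = 13.
→ y_design = 1 and y_production = 9.
Shadow price of design = 1.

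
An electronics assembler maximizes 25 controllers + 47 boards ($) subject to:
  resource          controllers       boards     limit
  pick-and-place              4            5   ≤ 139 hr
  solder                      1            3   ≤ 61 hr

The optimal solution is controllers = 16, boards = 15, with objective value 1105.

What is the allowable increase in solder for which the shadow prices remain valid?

Binding constraints: pick-and-place, solder. The basis is B = [[4,5],[1,3]] with det 7.
Per unit increase in solder, x* moves by d = (-0.7143, 0.5714).
The basis stays optimal until controllers reaches 0; allowable increase = 22.4 hr.

22.4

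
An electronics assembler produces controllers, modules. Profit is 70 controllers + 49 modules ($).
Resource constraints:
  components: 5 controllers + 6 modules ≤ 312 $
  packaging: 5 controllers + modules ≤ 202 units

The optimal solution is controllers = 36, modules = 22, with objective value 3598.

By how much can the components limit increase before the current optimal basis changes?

Binding constraints: components, packaging. The basis is B = [[5,6],[5,1]] with det -25.
Per unit increase in components, x* moves by d = (-0.04, 0.2).
The basis stays optimal until controllers reaches 0; allowable increase = 900 $.

900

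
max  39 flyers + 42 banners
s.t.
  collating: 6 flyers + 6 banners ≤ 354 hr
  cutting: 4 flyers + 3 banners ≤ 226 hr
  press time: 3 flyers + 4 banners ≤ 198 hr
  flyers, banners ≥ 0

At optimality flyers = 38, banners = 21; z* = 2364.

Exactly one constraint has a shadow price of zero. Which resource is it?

collating: 354/354 (binding)
cutting: 215/226 (slack 11)
press time: 198/198 (binding)
By complementary slackness, a constraint with positive slack has shadow price 0 → cutting.

cutting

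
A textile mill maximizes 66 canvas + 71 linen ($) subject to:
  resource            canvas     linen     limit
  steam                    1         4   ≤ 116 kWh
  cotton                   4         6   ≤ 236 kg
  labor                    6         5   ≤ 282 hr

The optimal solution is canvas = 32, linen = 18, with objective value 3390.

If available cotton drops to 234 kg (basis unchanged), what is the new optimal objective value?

3378

At the optimum: steam uses 104 of 116 (slack = 12); cotton uses 236 of 236 (binding); labor uses 282 of 282 (binding).
Slack constraints have shadow price 0 (complementary slackness).
Dual feasibility on the basic columns requires 4·y_cotton + 6·y_labor = 66, 6·y_cotton + 5·y_labor = 71.
This yields shadow prices y_cotton = 6, y_labor = 7.
Δz = y_cotton·Δb = 6 × (-2) = -12, so new z* = 3390 − 12 = 3378.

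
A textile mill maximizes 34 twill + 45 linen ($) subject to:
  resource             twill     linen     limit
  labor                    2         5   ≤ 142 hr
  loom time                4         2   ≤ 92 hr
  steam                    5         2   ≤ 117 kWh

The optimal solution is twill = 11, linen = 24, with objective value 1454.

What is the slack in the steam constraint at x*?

steam used = 5·11 + 2·24 = 103; slack = 117 − 103 = 14.

14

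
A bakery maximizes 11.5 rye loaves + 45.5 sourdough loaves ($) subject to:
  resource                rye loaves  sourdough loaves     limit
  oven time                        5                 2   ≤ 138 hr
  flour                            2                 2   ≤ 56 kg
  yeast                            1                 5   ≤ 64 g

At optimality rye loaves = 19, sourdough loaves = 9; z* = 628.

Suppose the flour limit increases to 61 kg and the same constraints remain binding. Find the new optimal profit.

At the optimum: oven time uses 113 of 138 (slack = 25); flour uses 56 of 56 (binding); yeast uses 64 of 64 (binding).
Since oven time is not tight, its dual is 0.
The binding rows give the dual system: 2·y_flour + 1·y_yeast = 11.5 and 2·y_flour + 5·y_yeast = 45.5.
→ y_flour = 1.5 and y_yeast = 8.5.
Δz = y_flour·Δb = 1.5 × (5) = 7.5, so new z* = 628 + 7.5 = 635.5.

635.5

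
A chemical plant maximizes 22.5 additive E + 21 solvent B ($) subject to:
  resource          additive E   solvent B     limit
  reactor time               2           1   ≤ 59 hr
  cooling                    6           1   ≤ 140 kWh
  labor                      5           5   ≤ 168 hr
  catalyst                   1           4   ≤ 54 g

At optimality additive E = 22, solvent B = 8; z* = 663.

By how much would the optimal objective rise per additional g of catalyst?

4.5

Binding: cooling and catalyst. Non-binding: reactor time (7 unused), labor (18 unused).
Since reactor time, labor are not tight, their duals are 0.
From A_Bᵀ y = c: 6·y_cooling + 1·y_catalyst = 22.5; 1·y_cooling + 4·y_catalyst = 21.
→ y_cooling = 3 and y_catalyst = 4.5.
Shadow price of catalyst = 4.5.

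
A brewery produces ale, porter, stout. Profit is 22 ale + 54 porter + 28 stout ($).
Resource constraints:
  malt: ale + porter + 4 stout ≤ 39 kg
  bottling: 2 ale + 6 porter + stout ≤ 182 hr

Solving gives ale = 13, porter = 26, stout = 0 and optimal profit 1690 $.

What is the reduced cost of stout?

Both malt and bottling are binding at x*.
The binding rows give the dual system: 1·y_malt + 2·y_bottling = 22 and 1·y_malt + 6·y_bottling = 54.
Solving: y_malt = 6, y_bottling = 8.
Reduced cost of stout: c₃ − yᵀa₃ = 28 − (6·4 + 8·1) = 28 − 32 = -4.

-4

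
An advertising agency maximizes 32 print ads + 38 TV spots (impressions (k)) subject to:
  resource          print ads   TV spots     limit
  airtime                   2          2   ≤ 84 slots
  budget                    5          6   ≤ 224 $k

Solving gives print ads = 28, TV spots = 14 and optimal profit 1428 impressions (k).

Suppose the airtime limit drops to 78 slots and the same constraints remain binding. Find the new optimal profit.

1422

At the optimum: airtime uses 84 of 84 (binding); budget uses 224 of 224 (binding).
The binding rows give the dual system: 2·y_airtime + 5·y_budget = 32 and 2·y_airtime + 6·y_budget = 38.
→ y_airtime = 1 and y_budget = 6.
Δz = y_airtime·Δb = 1 × (-6) = -6, so new z* = 1428 − 6 = 1422.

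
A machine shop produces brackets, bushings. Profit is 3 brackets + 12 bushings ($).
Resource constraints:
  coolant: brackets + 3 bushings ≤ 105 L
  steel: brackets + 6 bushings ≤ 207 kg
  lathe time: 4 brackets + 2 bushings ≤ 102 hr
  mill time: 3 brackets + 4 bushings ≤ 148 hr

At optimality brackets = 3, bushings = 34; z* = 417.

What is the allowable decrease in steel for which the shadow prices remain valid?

Binding constraints: coolant, steel. The basis is B = [[1,3],[1,6]] with det 3.
Per unit decrease in steel, x* moves by d = (1, -0.3333).
The basis stays optimal until mill time becomes binding; allowable decrease = 1.8 kg.

1.8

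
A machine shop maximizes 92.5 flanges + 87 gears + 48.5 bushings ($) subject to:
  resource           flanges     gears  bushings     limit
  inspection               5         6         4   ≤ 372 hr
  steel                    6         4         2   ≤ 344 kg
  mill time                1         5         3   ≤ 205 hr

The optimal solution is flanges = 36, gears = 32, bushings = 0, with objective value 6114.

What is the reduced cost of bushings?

-4.5

Check each constraint at x*: inspection 372/372 (tight); steel 344/344 (tight); mill time 196/205 (slack 9).
By complementary slackness, y = 0 for the non-binding constraint.
Dual feasibility on the basic columns requires 5·y_inspection + 6·y_steel = 92.5, 6·y_inspection + 4·y_steel = 87.
→ y_inspection = 9.5 and y_steel = 7.5.
Reduced cost of bushings: c₃ − yᵀa₃ = 48.5 − (9.5·4 + 7.5·2) = 48.5 − 53 = -4.5.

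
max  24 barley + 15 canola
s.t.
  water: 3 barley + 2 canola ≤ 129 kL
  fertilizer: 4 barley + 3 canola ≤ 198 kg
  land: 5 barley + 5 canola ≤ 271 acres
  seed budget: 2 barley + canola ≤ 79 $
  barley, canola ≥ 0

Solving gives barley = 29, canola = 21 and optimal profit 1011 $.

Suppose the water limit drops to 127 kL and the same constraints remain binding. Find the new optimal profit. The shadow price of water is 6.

Δb = -2, so new z* = 1011 + (6)·(-2) = 1011 − 12 = 999.

999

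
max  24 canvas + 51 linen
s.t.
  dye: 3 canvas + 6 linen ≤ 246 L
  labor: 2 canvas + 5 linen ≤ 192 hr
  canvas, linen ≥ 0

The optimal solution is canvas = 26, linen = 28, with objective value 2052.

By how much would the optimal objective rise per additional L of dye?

6

At the optimum: dye uses 246 of 246 (binding); labor uses 192 of 192 (binding).
The binding rows give the dual system: 3·y_dye + 2·y_labor = 24 and 6·y_dye + 5·y_labor = 51.
Solving: y_dye = 6, y_labor = 3.
Shadow price of dye = 6.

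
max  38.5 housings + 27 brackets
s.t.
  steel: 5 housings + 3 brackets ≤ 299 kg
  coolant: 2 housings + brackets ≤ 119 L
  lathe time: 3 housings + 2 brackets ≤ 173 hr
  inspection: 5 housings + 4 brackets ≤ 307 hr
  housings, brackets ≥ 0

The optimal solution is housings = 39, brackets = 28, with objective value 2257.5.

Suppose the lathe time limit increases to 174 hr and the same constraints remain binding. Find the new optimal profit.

2267

Binding: lathe time and inspection. Non-binding: steel (20 unused), coolant (13 unused).
Since steel, coolant are not tight, their duals are 0.
Dual feasibility on the basic columns requires 3·y_lathe time + 5·y_inspection = 38.5, 2·y_lathe time + 4·y_inspection = 27.
→ y_lathe time = 9.5 and y_inspection = 2.
Δz = y_lathe time·Δb = 9.5 × (1) = 9.5, so new z* = 2257.5 + 9.5 = 2267.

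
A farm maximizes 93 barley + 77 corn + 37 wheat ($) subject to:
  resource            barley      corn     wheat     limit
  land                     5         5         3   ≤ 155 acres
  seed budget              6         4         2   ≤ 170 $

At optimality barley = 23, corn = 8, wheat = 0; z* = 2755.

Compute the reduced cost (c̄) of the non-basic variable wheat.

-6

Check each constraint at x*: land 155/155 (tight); seed budget 170/170 (tight).
The binding rows give the dual system: 5·y_land + 6·y_seed budget = 93 and 5·y_land + 4·y_seed budget = 77.
This yields shadow prices y_land = 9, y_seed budget = 8.
Reduced cost of wheat: c₃ − yᵀa₃ = 37 − (9·3 + 8·2) = 37 − 43 = -6.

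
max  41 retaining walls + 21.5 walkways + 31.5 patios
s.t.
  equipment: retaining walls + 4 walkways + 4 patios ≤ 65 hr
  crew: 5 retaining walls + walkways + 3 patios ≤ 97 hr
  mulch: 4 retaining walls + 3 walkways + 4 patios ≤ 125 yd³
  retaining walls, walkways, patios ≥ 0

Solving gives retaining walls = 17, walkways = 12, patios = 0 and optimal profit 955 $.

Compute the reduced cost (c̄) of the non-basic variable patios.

-5

Binding: equipment and crew. Non-binding: mulch (21 unused).
Since mulch is not tight, its dual is 0.
Dual feasibility on the basic columns requires 1·y_equipment + 5·y_crew = 41, 4·y_equipment + 1·y_crew = 21.5.
Solving: y_equipment = 3.5, y_crew = 7.5.
Reduced cost of patios: c₃ − yᵀa₃ = 31.5 − (3.5·4 + 7.5·3) = 31.5 − 36.5 = -5.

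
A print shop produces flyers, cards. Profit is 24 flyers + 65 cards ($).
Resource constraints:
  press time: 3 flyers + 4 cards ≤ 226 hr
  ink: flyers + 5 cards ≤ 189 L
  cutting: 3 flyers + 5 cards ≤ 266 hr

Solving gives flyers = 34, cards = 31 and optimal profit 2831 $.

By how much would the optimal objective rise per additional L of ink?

9

Binding: press time and ink. Non-binding: cutting (9 unused).
By complementary slackness, y = 0 for the non-binding constraint.
The binding rows give the dual system: 3·y_press time + 1·y_ink = 24 and 4·y_press time + 5·y_ink = 65.
This yields shadow prices y_press time = 5, y_ink = 9.
Shadow price of ink = 9.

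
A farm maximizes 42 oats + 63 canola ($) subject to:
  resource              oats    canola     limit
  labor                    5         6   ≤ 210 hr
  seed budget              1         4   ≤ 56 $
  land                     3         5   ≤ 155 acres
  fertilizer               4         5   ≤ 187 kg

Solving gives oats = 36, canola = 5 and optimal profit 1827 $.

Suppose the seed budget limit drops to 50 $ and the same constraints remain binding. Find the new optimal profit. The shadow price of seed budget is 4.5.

Δb = -6, so new z* = 1827 + (4.5)·(-6) = 1827 − 27 = 1800.

1800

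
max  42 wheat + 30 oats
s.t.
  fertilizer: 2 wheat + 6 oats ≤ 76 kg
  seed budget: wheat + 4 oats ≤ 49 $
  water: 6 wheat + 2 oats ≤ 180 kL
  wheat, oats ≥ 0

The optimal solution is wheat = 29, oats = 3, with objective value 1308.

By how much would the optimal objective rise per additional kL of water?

6

Binding: fertilizer and water. Non-binding: seed budget (8 unused).
Since seed budget is not tight, its dual is 0.
From A_Bᵀ y = c: 2·y_fertilizer + 6·y_water = 42; 6·y_fertilizer + 2·y_water = 30.
Solving: y_fertilizer = 3, y_water = 6.
Shadow price of water = 6.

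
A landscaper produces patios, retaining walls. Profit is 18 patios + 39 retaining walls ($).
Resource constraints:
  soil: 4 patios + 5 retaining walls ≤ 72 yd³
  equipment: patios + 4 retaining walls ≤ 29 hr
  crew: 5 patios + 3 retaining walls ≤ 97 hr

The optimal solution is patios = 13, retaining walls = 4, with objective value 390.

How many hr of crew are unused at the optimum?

20

crew used = 5·13 + 3·4 = 77; slack = 97 − 77 = 20.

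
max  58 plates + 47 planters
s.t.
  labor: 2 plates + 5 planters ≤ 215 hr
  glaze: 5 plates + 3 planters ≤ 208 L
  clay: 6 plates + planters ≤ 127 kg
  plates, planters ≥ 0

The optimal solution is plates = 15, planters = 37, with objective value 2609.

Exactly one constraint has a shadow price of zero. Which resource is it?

labor: 215/215 (binding)
glaze: 186/208 (slack 22)
clay: 127/127 (binding)
By complementary slackness, a constraint with positive slack has shadow price 0 → glaze.

glaze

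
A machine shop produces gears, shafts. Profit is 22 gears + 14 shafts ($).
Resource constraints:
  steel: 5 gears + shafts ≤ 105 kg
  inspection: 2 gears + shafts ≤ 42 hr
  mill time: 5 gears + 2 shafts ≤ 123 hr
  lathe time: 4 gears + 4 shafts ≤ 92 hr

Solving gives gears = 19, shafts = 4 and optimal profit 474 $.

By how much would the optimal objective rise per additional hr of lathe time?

Binding: inspection and lathe time. Non-binding: steel (6 unused), mill time (20 unused).
Slack constraints have shadow price 0 (complementary slackness).
Dual feasibility on the basic columns requires 2·y_inspection + 4·y_lathe time = 22, 1·y_inspection + 4·y_lathe time = 14.
This yields shadow prices y_inspection = 8, y_lathe time = 1.5.
Shadow price of lathe time = 1.5.

1.5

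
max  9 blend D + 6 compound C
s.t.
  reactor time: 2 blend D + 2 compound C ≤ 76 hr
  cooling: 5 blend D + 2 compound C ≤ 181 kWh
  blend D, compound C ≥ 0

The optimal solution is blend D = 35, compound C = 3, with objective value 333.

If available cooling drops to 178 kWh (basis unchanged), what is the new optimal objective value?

Both reactor time and cooling are binding at x*.
From A_Bᵀ y = c: 2·y_reactor time + 5·y_cooling = 9; 2·y_reactor time + 2·y_cooling = 6.
Solving: y_reactor time = 2, y_cooling = 1.
Δz = y_cooling·Δb = 1 × (-3) = -3, so new z* = 333 − 3 = 330.

330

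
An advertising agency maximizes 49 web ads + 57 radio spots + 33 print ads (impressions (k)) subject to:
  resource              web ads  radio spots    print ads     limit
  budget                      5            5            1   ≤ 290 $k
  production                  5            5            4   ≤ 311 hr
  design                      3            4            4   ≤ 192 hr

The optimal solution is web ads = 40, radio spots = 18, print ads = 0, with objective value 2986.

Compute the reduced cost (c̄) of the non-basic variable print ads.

Binding: budget and design. Non-binding: production (21 unused).
Slack constraints have shadow price 0 (complementary slackness).
From A_Bᵀ y = c: 5·y_budget + 3·y_design = 49; 5·y_budget + 4·y_design = 57.
Solving: y_budget = 5, y_design = 8.
Reduced cost of print ads: c₃ − yᵀa₃ = 33 − (5·1 + 8·4) = 33 − 37 = -4.

-4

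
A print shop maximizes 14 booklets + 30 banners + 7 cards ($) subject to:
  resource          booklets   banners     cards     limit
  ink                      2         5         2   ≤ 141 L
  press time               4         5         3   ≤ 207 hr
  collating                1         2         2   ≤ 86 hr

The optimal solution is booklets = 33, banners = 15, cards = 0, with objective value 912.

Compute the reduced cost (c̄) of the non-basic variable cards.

At the optimum: ink uses 141 of 141 (binding); press time uses 207 of 207 (binding); collating uses 63 of 86 (slack = 23).
By complementary slackness, y = 0 for the non-binding constraint.
The binding rows give the dual system: 2·y_ink + 4·y_press time = 14 and 5·y_ink + 5·y_press time = 30.
This yields shadow prices y_ink = 5, y_press time = 1.
Reduced cost of cards: c₃ − yᵀa₃ = 7 − (5·2 + 1·3) = 7 − 13 = -6.

-6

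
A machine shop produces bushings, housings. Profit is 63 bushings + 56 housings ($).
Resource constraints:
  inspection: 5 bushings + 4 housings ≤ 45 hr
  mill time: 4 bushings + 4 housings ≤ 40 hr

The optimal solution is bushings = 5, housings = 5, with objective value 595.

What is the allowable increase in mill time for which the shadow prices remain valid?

5

Binding constraints: inspection, mill time. The basis is B = [[5,4],[4,4]] with det 4.
Per unit increase in mill time, x* moves by d = (-1, 1.25).
The basis stays optimal until bushings reaches 0; allowable increase = 5 hr.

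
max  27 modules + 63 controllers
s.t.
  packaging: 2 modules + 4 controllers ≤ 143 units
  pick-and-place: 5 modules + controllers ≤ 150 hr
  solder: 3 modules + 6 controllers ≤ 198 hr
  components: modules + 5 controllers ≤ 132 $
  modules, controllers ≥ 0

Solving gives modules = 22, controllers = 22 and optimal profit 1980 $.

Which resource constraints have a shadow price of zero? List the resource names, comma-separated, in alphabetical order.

packaging, pick-and-place

packaging: 132/143 (slack 11)
pick-and-place: 132/150 (slack 18)
solder: 198/198 (binding)
components: 132/132 (binding)
By complementary slackness, a constraint with positive slack has shadow price 0 → packaging, pick-and-place.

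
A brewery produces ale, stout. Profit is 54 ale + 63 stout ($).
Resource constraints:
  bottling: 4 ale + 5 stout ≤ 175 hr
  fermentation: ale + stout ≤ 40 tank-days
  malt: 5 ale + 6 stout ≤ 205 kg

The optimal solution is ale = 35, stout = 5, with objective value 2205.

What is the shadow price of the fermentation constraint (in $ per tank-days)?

Check each constraint at x*: bottling 165/175 (slack 10); fermentation 40/40 (tight); malt 205/205 (tight).
Slack constraints have shadow price 0 (complementary slackness).
The binding rows give the dual system: 1·y_fermentation + 5·y_malt = 54 and 1·y_fermentation + 6·y_malt = 63.
→ y_fermentation = 9 and y_malt = 9.
Shadow price of fermentation = 9.

9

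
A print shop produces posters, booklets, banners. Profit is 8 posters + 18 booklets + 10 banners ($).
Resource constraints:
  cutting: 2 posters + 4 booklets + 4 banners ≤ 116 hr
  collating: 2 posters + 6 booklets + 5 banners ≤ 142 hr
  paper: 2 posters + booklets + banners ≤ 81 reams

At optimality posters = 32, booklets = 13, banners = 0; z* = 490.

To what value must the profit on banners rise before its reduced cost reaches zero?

At the optimum: cutting uses 116 of 116 (binding); collating uses 142 of 142 (binding); paper uses 77 of 81 (slack = 4).
Since paper is not tight, its dual is 0.
From A_Bᵀ y = c: 2·y_cutting + 2·y_collating = 8; 4·y_cutting + 6·y_collating = 18.
→ y_cutting = 3 and y_collating = 1.
banners enters the basis when its profit ≥ yᵀa₃ = 3·4 + 1·5 = 17.

17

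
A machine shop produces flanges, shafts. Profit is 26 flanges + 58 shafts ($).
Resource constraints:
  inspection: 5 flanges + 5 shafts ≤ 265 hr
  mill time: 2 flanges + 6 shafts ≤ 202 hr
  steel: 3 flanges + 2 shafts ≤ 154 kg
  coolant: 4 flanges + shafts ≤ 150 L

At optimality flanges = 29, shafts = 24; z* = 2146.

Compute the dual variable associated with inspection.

Binding: inspection and mill time. Non-binding: steel (19 unused), coolant (10 unused).
By complementary slackness, y = 0 for the non-binding constraints.
Dual feasibility on the basic columns requires 5·y_inspection + 2·y_mill time = 26, 5·y_inspection + 6·y_mill time = 58.
Solving: y_inspection = 2, y_mill time = 8.
Shadow price of inspection = 2.

2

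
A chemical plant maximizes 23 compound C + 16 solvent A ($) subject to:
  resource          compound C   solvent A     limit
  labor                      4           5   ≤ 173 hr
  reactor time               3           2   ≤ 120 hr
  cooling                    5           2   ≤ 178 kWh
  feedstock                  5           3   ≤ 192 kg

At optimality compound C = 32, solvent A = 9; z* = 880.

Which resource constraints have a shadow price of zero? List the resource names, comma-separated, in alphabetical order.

labor: 173/173 (binding)
reactor time: 114/120 (slack 6)
cooling: 178/178 (binding)
feedstock: 187/192 (slack 5)
By complementary slackness, a constraint with positive slack has shadow price 0 → feedstock, reactor time.

feedstock, reactor time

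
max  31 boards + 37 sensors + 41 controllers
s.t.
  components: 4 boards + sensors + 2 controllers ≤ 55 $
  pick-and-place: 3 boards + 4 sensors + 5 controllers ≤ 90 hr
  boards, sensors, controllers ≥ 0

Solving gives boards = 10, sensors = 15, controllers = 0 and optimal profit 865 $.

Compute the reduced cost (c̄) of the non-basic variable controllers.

-6

Check each constraint at x*: components 55/55 (tight); pick-and-place 90/90 (tight).
Dual feasibility on the basic columns requires 4·y_components + 3·y_pick-and-place = 31, 1·y_components + 4·y_pick-and-place = 37.
Solving: y_components = 1, y_pick-and-place = 9.
Reduced cost of controllers: c₃ − yᵀa₃ = 41 − (1·2 + 9·5) = 41 − 47 = -6.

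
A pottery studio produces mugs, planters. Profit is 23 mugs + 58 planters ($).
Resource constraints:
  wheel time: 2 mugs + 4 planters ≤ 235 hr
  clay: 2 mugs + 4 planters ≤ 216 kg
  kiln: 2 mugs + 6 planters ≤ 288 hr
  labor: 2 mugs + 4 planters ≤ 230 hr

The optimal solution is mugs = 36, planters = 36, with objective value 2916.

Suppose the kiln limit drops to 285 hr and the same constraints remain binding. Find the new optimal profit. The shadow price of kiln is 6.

2898

Δb = -3, so new z* = 2916 + (6)·(-3) = 2916 − 18 = 2898.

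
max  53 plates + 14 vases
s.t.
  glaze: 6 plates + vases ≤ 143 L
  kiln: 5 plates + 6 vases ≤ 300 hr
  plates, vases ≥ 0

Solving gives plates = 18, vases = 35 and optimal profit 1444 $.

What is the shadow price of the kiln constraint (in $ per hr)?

Check each constraint at x*: glaze 143/143 (tight); kiln 300/300 (tight).
Dual feasibility on the basic columns requires 6·y_glaze + 5·y_kiln = 53, 1·y_glaze + 6·y_kiln = 14.
Solving: y_glaze = 8, y_kiln = 1.
Shadow price of kiln = 1.

1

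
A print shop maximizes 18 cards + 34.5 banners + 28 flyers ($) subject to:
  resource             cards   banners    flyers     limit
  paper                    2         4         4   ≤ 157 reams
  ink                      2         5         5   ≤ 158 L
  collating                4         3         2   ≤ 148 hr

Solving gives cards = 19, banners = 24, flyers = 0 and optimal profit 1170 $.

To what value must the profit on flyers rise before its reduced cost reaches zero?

Binding: ink and collating. Non-binding: paper (23 unused).
Since paper is not tight, its dual is 0.
Dual feasibility on the basic columns requires 2·y_ink + 4·y_collating = 18, 5·y_ink + 3·y_collating = 34.5.
→ y_ink = 6 and y_collating = 1.5.
flyers enters the basis when its profit ≥ yᵀa₃ = 6·5 + 1.5·2 = 33.

33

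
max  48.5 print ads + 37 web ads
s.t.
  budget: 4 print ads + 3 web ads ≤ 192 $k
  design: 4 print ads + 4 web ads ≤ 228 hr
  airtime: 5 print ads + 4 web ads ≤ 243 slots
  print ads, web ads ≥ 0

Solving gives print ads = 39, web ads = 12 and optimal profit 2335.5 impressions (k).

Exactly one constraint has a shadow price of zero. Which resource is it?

budget: 192/192 (binding)
design: 204/228 (slack 24)
airtime: 243/243 (binding)
By complementary slackness, a constraint with positive slack has shadow price 0 → design.

design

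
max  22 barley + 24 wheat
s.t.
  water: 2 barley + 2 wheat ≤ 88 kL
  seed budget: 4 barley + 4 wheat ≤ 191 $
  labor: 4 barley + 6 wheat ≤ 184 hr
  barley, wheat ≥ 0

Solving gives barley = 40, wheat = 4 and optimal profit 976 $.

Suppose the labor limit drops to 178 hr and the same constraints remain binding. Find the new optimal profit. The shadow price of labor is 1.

970

Δb = -6, so new z* = 976 + (1)·(-6) = 976 − 6 = 970.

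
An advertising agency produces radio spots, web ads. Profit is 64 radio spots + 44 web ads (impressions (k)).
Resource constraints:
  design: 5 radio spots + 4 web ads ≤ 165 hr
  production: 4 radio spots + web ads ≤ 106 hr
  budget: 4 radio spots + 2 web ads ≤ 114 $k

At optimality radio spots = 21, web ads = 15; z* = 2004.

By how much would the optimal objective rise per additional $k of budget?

Check each constraint at x*: design 165/165 (tight); production 99/106 (slack 7); budget 114/114 (tight).
By complementary slackness, y = 0 for the non-binding constraint.
The binding rows give the dual system: 5·y_design + 4·y_budget = 64 and 4·y_design + 2·y_budget = 44.
This yields shadow prices y_design = 8, y_budget = 6.
Shadow price of budget = 6.

6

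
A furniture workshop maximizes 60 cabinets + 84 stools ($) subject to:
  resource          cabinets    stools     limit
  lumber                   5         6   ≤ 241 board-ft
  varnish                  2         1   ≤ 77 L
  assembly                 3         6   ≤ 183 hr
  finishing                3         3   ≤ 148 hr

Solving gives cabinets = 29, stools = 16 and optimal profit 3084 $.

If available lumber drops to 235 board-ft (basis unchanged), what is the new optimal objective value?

3030

At the optimum: lumber uses 241 of 241 (binding); varnish uses 74 of 77 (slack = 3); assembly uses 183 of 183 (binding); finishing uses 135 of 148 (slack = 13).
Slack constraints have shadow price 0 (complementary slackness).
Dual feasibility on the basic columns requires 5·y_lumber + 3·y_assembly = 60, 6·y_lumber + 6·y_assembly = 84.
Solving: y_lumber = 9, y_assembly = 5.
Δz = y_lumber·Δb = 9 × (-6) = -54, so new z* = 3084 − 54 = 3030.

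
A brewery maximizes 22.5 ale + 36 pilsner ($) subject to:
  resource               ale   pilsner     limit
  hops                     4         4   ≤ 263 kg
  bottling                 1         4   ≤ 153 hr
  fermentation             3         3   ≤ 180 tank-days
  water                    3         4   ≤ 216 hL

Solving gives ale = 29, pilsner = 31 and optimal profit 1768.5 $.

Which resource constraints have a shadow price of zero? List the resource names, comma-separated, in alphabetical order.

hops, water

hops: 240/263 (slack 23)
bottling: 153/153 (binding)
fermentation: 180/180 (binding)
water: 211/216 (slack 5)
By complementary slackness, a constraint with positive slack has shadow price 0 → hops, water.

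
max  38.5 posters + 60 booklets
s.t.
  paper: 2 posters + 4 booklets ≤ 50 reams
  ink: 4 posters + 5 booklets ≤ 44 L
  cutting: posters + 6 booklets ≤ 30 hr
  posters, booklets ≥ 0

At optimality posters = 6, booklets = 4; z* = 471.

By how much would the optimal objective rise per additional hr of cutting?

2.5

At the optimum: paper uses 28 of 50 (slack = 22); ink uses 44 of 44 (binding); cutting uses 30 of 30 (binding).
Slack constraints have shadow price 0 (complementary slackness).
Dual feasibility on the basic columns requires 4·y_ink + 1·y_cutting = 38.5, 5·y_ink + 6·y_cutting = 60.
This yields shadow prices y_ink = 9, y_cutting = 2.5.
Shadow price of cutting = 2.5.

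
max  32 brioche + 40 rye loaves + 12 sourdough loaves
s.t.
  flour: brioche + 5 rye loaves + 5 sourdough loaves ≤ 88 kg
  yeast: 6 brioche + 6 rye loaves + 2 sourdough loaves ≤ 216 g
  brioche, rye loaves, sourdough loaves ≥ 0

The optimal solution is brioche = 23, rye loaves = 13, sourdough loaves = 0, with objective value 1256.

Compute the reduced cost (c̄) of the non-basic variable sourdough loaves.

Both flour and yeast are binding at x*.
From A_Bᵀ y = c: 1·y_flour + 6·y_yeast = 32; 5·y_flour + 6·y_yeast = 40.
Solving: y_flour = 2, y_yeast = 5.
Reduced cost of sourdough loaves: c₃ − yᵀa₃ = 12 − (2·5 + 5·2) = 12 − 20 = -8.

-8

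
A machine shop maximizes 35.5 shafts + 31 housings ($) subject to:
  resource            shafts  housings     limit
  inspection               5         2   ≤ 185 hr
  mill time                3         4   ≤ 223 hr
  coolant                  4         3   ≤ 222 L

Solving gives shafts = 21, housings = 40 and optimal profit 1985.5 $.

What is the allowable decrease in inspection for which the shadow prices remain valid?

Binding constraints: inspection, mill time. The basis is B = [[5,2],[3,4]] with det 14.
Per unit decrease in inspection, x* moves by d = (-0.2857, 0.2143).
The basis stays optimal until shafts reaches 0; allowable decrease = 73.5 hr.

73.5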